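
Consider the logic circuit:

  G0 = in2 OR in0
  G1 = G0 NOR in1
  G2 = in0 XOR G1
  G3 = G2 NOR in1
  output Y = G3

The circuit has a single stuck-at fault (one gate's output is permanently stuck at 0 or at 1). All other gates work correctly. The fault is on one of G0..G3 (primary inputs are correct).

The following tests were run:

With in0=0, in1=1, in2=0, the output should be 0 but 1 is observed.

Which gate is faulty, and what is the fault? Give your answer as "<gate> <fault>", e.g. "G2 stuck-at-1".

G3 stuck-at-1

Fault-free values for test 1 (in0=0, in1=1, in2=0): G0=0, G1=0, G2=0, G3=0, giving Y=0. Observed 1.
Test 1: faults giving observed 1 are {G3 stuck-at-1}.
Only G3 stuck-at-1 is consistent with every test.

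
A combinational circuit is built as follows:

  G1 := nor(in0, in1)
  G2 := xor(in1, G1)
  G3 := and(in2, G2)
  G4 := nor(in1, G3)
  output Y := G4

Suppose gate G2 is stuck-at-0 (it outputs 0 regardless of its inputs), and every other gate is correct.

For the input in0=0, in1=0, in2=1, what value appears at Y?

Propagate with G2 forced: G1=1, G2=0 [stuck-at-0], G3=0, G4=1.
So Y = 1. (Without the fault it would be 0.)

1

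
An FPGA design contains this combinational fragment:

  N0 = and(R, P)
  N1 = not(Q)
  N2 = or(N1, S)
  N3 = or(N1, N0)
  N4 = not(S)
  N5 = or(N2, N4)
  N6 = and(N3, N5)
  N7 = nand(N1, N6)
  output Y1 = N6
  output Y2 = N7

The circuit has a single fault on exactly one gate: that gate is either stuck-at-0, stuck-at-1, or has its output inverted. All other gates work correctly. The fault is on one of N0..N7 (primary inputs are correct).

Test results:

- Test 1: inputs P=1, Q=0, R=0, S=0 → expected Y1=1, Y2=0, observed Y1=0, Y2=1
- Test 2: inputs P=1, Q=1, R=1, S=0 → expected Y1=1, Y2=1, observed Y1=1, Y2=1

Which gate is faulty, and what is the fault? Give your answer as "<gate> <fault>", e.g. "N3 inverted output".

Fault-free values for test 1 (P=1, Q=0, R=0, S=0): N0=0, N1=1, N2=1, N3=1, N4=1, N5=1, N6=1, N7=0, giving Y1=1, Y2=0. Observed Y1=0, Y2=1.
Test 1: faults giving observed Y1=0, Y2=1 are {N1 stuck-at-0, N1 inverted output, N3 stuck-at-0, N3 inverted output, N5 stuck-at-0, N5 inverted output, N6 stuck-at-0, N6 inverted output}.
Test 2 (P=1, Q=1, R=1, S=0): fault-free N0=1, N1=0, N2=0, N3=1, N4=1, N5=1, N6=1, N7=1 → Y1=1, Y2=1; observed Y1=1, Y2=1. Eliminates N1 inverted output, N3 stuck-at-0, N3 inverted output, N5 stuck-at-0, N5 inverted output, N6 stuck-at-0, N6 inverted output.
Only N1 stuck-at-0 is consistent with every test.

N1 stuck-at-0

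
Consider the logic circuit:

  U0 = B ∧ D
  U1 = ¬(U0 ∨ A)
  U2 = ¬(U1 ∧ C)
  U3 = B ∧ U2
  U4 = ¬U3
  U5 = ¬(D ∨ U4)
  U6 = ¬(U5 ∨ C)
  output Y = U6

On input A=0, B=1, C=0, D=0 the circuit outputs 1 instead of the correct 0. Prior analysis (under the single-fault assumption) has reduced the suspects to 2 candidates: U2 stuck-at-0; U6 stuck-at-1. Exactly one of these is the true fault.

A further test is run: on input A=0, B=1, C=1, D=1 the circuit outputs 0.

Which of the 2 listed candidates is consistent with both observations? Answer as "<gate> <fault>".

U2 stuck-at-0

Evaluate each candidate on input A=0, B=1, C=1, D=1:
  U2 stuck-at-0: U0=1, U1=0, U2=0 [stuck-at-0], U3=0, U4=1, U5=0, U6=0 → 0 — matches
  U6 stuck-at-1: U0=1, U1=0, U2=1, U3=1, U4=0, U5=0, U6=1 [stuck-at-1] → 1 — eliminated
Only U2 stuck-at-0 reproduces the observed 0.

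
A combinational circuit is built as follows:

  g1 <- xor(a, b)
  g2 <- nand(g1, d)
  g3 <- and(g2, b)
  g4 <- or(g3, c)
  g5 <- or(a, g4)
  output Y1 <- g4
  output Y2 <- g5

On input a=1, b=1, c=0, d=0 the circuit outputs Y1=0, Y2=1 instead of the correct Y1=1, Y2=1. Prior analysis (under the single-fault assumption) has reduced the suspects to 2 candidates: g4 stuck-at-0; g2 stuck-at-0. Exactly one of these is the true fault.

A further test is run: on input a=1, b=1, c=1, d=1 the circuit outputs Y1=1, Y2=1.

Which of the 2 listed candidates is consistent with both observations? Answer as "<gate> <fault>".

Evaluate each candidate on input a=1, b=1, c=1, d=1:
  g4 stuck-at-0: g1=0, g2=1, g3=1, g4=0 [stuck-at-0], g5=1 → Y1=0, Y2=1 — eliminated
  g2 stuck-at-0: g1=0, g2=0 [stuck-at-0], g3=0, g4=1, g5=1 → Y1=1, Y2=1 — matches
Only g2 stuck-at-0 reproduces the observed Y1=1, Y2=1.

g2 stuck-at-0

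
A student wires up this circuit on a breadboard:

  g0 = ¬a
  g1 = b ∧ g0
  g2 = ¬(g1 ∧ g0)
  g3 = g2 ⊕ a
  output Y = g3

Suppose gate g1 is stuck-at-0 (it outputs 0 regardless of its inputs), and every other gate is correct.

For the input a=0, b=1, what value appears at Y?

1

Propagate with g1 forced: g0=1, g1=0 [stuck-at-0], g2=1, g3=1.
So Y = 1. (Without the fault it would be 0.)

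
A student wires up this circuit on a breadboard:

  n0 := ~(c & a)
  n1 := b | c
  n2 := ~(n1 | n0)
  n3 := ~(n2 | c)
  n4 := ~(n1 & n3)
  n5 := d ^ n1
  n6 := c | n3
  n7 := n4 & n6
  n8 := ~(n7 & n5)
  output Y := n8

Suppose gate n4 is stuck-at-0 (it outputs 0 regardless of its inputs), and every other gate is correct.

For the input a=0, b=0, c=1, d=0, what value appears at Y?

Propagate with n4 forced: n0=1, n1=1, n2=0, n3=0, n4=0 [stuck-at-0], n5=1, n6=1, n7=0, n8=1.
So Y = 1. (Without the fault it would be 0.)

1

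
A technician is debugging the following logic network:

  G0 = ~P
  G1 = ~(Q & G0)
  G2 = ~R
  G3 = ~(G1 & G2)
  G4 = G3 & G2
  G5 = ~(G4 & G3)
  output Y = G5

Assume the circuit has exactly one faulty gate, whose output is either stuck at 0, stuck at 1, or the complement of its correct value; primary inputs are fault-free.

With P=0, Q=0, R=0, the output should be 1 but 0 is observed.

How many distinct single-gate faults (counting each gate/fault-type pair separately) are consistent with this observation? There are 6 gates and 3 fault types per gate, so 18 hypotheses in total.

Fault-free: G0=1, G1=1, G2=1, G3=0, G4=0, G5=1 → 1. Observed 0.
  G0: none of the 3 fault types match ✗
  G1: stuck-at-0, inverted output ✓; others ✗
  G2: none of the 3 fault types match ✗
  G3: stuck-at-1, inverted output ✓; others ✗
  G4: none of the 3 fault types match ✗
  G5: stuck-at-0, inverted output ✓; others ✗
Consistent faults: {G1 stuck-at-0, G1 inverted output, G3 stuck-at-1, G3 inverted output, G5 stuck-at-0, G5 inverted output} — 6 in all.

6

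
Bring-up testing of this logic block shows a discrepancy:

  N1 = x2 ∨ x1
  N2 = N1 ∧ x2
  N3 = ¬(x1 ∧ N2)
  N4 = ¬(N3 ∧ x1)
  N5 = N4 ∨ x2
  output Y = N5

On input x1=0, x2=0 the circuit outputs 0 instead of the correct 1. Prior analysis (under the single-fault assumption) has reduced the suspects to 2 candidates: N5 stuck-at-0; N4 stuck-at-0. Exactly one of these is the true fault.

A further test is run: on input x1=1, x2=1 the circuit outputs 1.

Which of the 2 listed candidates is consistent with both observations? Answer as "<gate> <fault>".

N4 stuck-at-0

Evaluate each candidate on input x1=1, x2=1:
  N5 stuck-at-0: N1=1, N2=1, N3=0, N4=1, N5=0 [stuck-at-0] → 0 — eliminated
  N4 stuck-at-0: N1=1, N2=1, N3=0, N4=0 [stuck-at-0], N5=1 → 1 — matches
Only N4 stuck-at-0 reproduces the observed 1.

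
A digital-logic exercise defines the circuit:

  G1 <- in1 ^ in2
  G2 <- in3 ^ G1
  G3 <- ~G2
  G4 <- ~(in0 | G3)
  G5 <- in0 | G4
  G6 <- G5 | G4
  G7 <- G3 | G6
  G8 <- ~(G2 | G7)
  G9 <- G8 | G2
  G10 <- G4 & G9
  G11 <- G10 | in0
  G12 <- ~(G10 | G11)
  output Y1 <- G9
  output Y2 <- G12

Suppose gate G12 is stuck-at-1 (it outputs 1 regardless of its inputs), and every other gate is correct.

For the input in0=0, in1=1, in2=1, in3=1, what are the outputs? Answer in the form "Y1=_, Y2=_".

Y1=1, Y2=1

Propagate with G12 forced: G1=0, G2=1, G3=0, G4=1, G5=1, G6=1, G7=1, G8=0, G9=1, G10=1, G11=1, G12=1 [stuck-at-1].
So the outputs are Y1=1, Y2=1. (Without the fault they would be Y1=1, Y2=0.)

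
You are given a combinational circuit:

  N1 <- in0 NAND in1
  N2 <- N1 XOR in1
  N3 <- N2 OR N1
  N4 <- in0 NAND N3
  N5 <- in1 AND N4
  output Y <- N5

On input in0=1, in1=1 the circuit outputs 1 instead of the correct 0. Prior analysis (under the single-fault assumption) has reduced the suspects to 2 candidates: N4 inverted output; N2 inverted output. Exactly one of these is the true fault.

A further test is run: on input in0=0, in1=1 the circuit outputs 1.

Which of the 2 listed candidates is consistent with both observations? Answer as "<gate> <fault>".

Evaluate each candidate on input in0=0, in1=1:
  N4 inverted output: N1=1, N2=0, N3=1, N4=0 [inverted output], N5=0 → 0 — eliminated
  N2 inverted output: N1=1, N2=1 [inverted output], N3=1, N4=1, N5=1 → 1 — matches
Only N2 inverted output reproduces the observed 1.

N2 inverted output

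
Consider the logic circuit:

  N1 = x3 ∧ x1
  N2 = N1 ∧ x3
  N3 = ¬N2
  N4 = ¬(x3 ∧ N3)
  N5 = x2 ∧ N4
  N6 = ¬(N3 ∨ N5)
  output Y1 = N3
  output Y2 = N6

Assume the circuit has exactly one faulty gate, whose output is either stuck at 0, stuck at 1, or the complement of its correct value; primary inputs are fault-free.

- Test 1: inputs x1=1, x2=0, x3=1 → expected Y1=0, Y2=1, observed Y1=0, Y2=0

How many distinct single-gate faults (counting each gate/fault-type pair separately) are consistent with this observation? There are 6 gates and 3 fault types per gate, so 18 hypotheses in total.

Fault-free: N1=1, N2=1, N3=0, N4=1, N5=0, N6=1 → Y1=0, Y2=1. Observed Y1=0, Y2=0.
  N1: none of the 3 fault types match ✗
  N2: none of the 3 fault types match ✗
  N3: none of the 3 fault types match ✗
  N4: none of the 3 fault types match ✗
  N5: stuck-at-1, inverted output ✓; others ✗
  N6: stuck-at-0, inverted output ✓; others ✗
Consistent faults: {N5 stuck-at-1, N5 inverted output, N6 stuck-at-0, N6 inverted output} — 4 in all.

4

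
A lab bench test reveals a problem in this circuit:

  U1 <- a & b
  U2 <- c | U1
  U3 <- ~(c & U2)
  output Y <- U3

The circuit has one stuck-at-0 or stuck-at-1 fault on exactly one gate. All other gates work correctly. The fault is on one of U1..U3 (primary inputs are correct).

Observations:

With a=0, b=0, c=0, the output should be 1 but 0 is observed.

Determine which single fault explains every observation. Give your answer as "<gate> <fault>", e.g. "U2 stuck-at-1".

Fault-free values for test 1 (a=0, b=0, c=0): U1=0, U2=0, U3=1, giving Y=1. Observed 0.
Test 1: faults giving observed 0 are {U3 stuck-at-0}.
Only U3 stuck-at-0 is consistent with every test.

U3 stuck-at-0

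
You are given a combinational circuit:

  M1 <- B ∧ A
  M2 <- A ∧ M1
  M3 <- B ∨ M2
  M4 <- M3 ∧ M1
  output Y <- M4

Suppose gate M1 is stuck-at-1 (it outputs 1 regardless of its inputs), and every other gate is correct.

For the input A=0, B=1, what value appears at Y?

Propagate with M1 forced: M1=1 [stuck-at-1], M2=0, M3=1, M4=1.
So Y = 1. (Without the fault it would be 0.)

1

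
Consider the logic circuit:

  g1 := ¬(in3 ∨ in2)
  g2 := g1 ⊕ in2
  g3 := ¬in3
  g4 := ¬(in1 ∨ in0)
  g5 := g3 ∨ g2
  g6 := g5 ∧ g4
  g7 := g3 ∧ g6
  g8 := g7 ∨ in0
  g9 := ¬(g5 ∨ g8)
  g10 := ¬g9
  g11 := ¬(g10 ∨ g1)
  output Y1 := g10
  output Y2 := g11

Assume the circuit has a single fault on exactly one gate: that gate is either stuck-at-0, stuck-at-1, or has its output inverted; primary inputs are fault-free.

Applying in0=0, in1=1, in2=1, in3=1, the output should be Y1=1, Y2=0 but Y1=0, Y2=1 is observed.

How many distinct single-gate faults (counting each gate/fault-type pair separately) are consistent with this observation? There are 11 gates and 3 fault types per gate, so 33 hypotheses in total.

Fault-free: g1=0, g2=1, g3=0, g4=0, g5=1, g6=0, g7=0, g8=0, g9=0, g10=1, g11=0 → Y1=1, Y2=0. Observed Y1=0, Y2=1.
  g1: none of the 3 fault types match ✗
  g2: stuck-at-0, inverted output ✓; others ✗
  g3: none of the 3 fault types match ✗
  g4: none of the 3 fault types match ✗
  g5: stuck-at-0, inverted output ✓; others ✗
  g6: none of the 3 fault types match ✗
  g7: none of the 3 fault types match ✗
  g8: none of the 3 fault types match ✗
  g9: stuck-at-1, inverted output ✓; others ✗
  g10: stuck-at-0, inverted output ✓; others ✗
  g11: none of the 3 fault types match ✗
Consistent faults: {g2 stuck-at-0, g2 inverted output, g5 stuck-at-0, g5 inverted output, g9 stuck-at-1, g9 inverted output, g10 stuck-at-0, g10 inverted output} — 8 in all.

8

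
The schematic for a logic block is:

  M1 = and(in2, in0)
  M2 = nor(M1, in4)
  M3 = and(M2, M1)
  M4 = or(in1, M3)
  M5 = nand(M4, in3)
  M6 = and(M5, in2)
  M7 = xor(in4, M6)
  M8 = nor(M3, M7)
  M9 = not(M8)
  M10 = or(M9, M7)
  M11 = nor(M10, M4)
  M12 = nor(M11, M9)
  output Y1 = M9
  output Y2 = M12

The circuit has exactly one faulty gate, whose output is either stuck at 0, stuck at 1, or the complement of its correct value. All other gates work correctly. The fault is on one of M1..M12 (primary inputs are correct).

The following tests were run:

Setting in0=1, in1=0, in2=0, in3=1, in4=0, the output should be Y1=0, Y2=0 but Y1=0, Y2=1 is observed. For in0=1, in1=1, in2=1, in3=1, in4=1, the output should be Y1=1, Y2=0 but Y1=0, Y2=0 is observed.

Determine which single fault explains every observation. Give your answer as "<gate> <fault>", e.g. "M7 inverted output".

M4 inverted output

Fault-free values for test 1 (in0=1, in1=0, in2=0, in3=1, in4=0): M1=0, M2=1, M3=0, M4=0, M5=1, M6=0, M7=0, M8=1, M9=0, M10=0, M11=1, M12=0, giving Y1=0, Y2=0. Observed Y1=0, Y2=1.
Test 1: faults giving observed Y1=0, Y2=1 are {M4 stuck-at-1, M4 inverted output, M10 stuck-at-1, M10 inverted output, M11 stuck-at-0, M11 inverted output, M12 stuck-at-1, M12 inverted output}.
Test 2 (in0=1, in1=1, in2=1, in3=1, in4=1): fault-free M1=1, M2=0, M3=0, M4=1, M5=0, M6=0, M7=1, M8=0, M9=1, M10=1, M11=0, M12=0 → Y1=1, Y2=0; observed Y1=0, Y2=0. Eliminates M4 stuck-at-1, M10 stuck-at-1, M10 inverted output, M11 stuck-at-0, M11 inverted output, M12 stuck-at-1, M12 inverted output.
Only M4 inverted output is consistent with every test.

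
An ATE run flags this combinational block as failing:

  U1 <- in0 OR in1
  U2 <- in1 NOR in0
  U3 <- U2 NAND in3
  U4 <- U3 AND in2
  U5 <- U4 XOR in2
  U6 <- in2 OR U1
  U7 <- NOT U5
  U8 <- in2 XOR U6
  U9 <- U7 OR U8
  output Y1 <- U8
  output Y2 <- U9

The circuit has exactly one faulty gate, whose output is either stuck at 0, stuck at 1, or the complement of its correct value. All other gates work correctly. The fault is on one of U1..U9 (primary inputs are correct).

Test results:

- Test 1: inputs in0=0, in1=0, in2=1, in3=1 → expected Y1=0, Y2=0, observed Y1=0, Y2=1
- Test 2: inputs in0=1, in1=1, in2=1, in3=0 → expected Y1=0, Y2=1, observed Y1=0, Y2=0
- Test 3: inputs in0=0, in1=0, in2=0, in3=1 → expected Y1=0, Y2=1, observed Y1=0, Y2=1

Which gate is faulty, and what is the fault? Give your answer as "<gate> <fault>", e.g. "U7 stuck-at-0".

Fault-free values for test 1 (in0=0, in1=0, in2=1, in3=1): U1=0, U2=1, U3=0, U4=0, U5=1, U6=1, U7=0, U8=0, U9=0, giving Y1=0, Y2=0. Observed Y1=0, Y2=1.
Test 1: faults giving observed Y1=0, Y2=1 are {U2 stuck-at-0, U2 inverted output, U3 stuck-at-1, U3 inverted output, U4 stuck-at-1, U4 inverted output, U5 stuck-at-0, U5 inverted output, U7 stuck-at-1, U7 inverted output, U9 stuck-at-1, U9 inverted output}.
Test 2 (in0=1, in1=1, in2=1, in3=0): fault-free U1=1, U2=0, U3=1, U4=1, U5=0, U6=1, U7=1, U8=0, U9=1 → Y1=0, Y2=1; observed Y1=0, Y2=0. Eliminates U2 stuck-at-0, U2 inverted output, U3 stuck-at-1, U4 stuck-at-1, U5 stuck-at-0, U7 stuck-at-1, U9 stuck-at-1.
Test 3 (in0=0, in1=0, in2=0, in3=1): fault-free U1=0, U2=1, U3=0, U4=0, U5=0, U6=0, U7=1, U8=0, U9=1 → Y1=0, Y2=1; observed Y1=0, Y2=1. Eliminates U4 inverted output, U5 inverted output, U7 inverted output, U9 inverted output.
Only U3 inverted output is consistent with every test.

U3 inverted output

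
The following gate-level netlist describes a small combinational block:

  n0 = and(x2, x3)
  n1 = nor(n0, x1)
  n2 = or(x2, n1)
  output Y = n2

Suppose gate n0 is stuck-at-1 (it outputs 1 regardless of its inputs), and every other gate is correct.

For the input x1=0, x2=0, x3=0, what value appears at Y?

Propagate with n0 forced: n0=1 [stuck-at-1], n1=0, n2=0.
So Y = 0. (Without the fault it would be 1.)

0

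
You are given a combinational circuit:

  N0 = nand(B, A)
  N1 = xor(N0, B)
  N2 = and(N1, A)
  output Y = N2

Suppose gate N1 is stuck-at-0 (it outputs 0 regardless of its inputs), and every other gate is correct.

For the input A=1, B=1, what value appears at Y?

Propagate with N1 forced: N0=0, N1=0 [stuck-at-0], N2=0.
So Y = 0. (Without the fault it would be 1.)

0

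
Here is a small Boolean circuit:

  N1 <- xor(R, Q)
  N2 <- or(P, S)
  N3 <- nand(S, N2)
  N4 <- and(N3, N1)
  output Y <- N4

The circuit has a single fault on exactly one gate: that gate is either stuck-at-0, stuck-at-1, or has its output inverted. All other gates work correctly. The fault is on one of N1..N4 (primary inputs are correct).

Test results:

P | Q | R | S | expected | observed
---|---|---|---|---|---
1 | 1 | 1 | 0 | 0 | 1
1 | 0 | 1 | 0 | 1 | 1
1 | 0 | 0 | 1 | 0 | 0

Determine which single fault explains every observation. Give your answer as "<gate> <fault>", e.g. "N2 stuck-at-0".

Fault-free values for test 1 (P=1, Q=1, R=1, S=0): N1=0, N2=1, N3=1, N4=0, giving Y=0. Observed 1.
Test 1: faults giving observed 1 are {N1 stuck-at-1, N1 inverted output, N4 stuck-at-1, N4 inverted output}.
Test 2 (P=1, Q=0, R=1, S=0): fault-free N1=1, N2=1, N3=1, N4=1 → 1; observed 1. Eliminates N1 inverted output, N4 inverted output.
Test 3 (P=1, Q=0, R=0, S=1): fault-free N1=0, N2=1, N3=0, N4=0 → 0; observed 0. Eliminates N4 stuck-at-1.
Only N1 stuck-at-1 is consistent with every test.

N1 stuck-at-1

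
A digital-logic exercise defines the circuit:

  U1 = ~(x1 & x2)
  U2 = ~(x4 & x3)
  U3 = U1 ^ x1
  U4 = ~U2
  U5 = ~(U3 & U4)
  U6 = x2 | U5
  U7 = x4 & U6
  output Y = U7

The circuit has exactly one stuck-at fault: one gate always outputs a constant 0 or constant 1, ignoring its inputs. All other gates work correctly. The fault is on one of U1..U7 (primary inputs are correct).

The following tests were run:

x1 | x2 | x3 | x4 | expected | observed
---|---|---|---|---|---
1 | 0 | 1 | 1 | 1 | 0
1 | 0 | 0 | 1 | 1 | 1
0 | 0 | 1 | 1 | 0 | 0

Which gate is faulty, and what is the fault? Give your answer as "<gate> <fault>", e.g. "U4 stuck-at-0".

U3 stuck-at-1

Fault-free values for test 1 (x1=1, x2=0, x3=1, x4=1): U1=1, U2=0, U3=0, U4=1, U5=1, U6=1, U7=1, giving Y=1. Observed 0.
Test 1: faults giving observed 0 are {U1 stuck-at-0, U3 stuck-at-1, U5 stuck-at-0, U6 stuck-at-0, U7 stuck-at-0}.
Test 2 (x1=1, x2=0, x3=0, x4=1): fault-free U1=1, U2=1, U3=0, U4=0, U5=1, U6=1, U7=1 → 1; observed 1. Eliminates U5 stuck-at-0, U6 stuck-at-0, U7 stuck-at-0.
Test 3 (x1=0, x2=0, x3=1, x4=1): fault-free U1=1, U2=0, U3=1, U4=1, U5=0, U6=0, U7=0 → 0; observed 0. Eliminates U1 stuck-at-0.
Only U3 stuck-at-1 is consistent with every test.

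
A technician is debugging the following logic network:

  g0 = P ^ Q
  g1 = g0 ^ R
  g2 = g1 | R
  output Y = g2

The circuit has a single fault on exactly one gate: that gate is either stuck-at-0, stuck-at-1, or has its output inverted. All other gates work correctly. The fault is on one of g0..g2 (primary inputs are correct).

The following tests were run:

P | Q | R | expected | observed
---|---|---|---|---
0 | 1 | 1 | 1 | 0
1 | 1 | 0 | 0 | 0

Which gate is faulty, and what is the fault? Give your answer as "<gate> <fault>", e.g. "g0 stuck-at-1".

Fault-free values for test 1 (P=0, Q=1, R=1): g0=1, g1=0, g2=1, giving Y=1. Observed 0.
Test 1: faults giving observed 0 are {g2 stuck-at-0, g2 inverted output}.
Test 2 (P=1, Q=1, R=0): fault-free g0=0, g1=0, g2=0 → 0; observed 0. Eliminates g2 inverted output.
Only g2 stuck-at-0 is consistent with every test.

g2 stuck-at-0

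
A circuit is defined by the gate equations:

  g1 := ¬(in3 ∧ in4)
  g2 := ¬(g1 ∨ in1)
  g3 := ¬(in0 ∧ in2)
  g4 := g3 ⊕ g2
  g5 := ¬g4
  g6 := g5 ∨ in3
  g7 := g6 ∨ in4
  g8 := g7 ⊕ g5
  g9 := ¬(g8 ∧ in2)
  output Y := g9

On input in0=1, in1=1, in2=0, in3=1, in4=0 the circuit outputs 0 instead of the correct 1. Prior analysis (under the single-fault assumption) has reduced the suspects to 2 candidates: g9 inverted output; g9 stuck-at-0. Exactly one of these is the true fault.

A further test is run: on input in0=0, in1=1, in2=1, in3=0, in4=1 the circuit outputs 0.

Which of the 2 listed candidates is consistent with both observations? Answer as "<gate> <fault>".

Evaluate each candidate on input in0=0, in1=1, in2=1, in3=0, in4=1:
  g9 inverted output: g1=1, g2=0, g3=1, g4=1, g5=0, g6=0, g7=1, g8=1, g9=1 [inverted output] → 1 — eliminated
  g9 stuck-at-0: g1=1, g2=0, g3=1, g4=1, g5=0, g6=0, g7=1, g8=1, g9=0 [stuck-at-0] → 0 — matches
Only g9 stuck-at-0 reproduces the observed 0.

g9 stuck-at-0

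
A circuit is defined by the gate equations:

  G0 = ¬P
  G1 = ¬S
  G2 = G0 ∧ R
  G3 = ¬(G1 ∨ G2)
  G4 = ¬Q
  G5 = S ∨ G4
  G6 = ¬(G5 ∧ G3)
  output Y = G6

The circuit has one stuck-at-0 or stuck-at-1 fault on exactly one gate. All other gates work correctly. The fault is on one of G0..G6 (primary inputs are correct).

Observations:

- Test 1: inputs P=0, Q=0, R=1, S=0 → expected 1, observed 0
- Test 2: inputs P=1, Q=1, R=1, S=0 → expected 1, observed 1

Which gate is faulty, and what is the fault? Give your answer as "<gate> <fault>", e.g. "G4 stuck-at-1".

G3 stuck-at-1

Fault-free values for test 1 (P=0, Q=0, R=1, S=0): G0=1, G1=1, G2=1, G3=0, G4=1, G5=1, G6=1, giving Y=1. Observed 0.
Test 1: faults giving observed 0 are {G3 stuck-at-1, G6 stuck-at-0}.
Test 2 (P=1, Q=1, R=1, S=0): fault-free G0=0, G1=1, G2=0, G3=0, G4=0, G5=0, G6=1 → 1; observed 1. Eliminates G6 stuck-at-0.
Only G3 stuck-at-1 is consistent with every test.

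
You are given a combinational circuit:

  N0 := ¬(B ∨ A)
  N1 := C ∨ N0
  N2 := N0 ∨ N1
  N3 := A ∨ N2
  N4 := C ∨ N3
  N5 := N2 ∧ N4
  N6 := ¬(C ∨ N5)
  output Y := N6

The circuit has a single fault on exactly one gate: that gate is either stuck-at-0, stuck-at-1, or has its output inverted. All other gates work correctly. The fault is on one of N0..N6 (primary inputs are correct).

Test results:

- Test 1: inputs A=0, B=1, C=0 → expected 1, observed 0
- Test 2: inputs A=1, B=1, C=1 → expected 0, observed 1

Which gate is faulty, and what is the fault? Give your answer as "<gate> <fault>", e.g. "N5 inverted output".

N6 inverted output

Fault-free values for test 1 (A=0, B=1, C=0): N0=0, N1=0, N2=0, N3=0, N4=0, N5=0, N6=1, giving Y=1. Observed 0.
Test 1: faults giving observed 0 are {N0 stuck-at-1, N0 inverted output, N1 stuck-at-1, N1 inverted output, N2 stuck-at-1, N2 inverted output, N5 stuck-at-1, N5 inverted output, N6 stuck-at-0, N6 inverted output}.
Test 2 (A=1, B=1, C=1): fault-free N0=0, N1=1, N2=1, N3=1, N4=1, N5=1, N6=0 → 0; observed 1. Eliminates N0 stuck-at-1, N0 inverted output, N1 stuck-at-1, N1 inverted output, N2 stuck-at-1, N2 inverted output, N5 stuck-at-1, N5 inverted output, N6 stuck-at-0.
Only N6 inverted output is consistent with every test.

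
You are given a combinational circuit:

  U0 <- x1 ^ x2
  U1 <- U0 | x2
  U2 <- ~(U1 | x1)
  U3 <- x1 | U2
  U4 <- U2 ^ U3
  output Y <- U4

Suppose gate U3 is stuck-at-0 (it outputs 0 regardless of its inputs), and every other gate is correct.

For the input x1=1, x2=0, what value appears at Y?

0

Propagate with U3 forced: U0=1, U1=1, U2=0, U3=0 [stuck-at-0], U4=0.
So Y = 0. (Without the fault it would be 1.)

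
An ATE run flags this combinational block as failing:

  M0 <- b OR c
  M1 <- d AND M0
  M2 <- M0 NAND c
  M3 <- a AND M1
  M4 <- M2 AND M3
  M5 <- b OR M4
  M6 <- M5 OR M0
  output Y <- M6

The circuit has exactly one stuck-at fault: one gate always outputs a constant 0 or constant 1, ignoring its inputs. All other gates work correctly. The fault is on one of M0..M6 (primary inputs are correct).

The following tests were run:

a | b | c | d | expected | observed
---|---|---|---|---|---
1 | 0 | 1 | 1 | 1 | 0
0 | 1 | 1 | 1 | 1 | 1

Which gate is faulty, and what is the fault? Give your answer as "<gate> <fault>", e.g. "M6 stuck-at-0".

Fault-free values for test 1 (a=1, b=0, c=1, d=1): M0=1, M1=1, M2=0, M3=1, M4=0, M5=0, M6=1, giving Y=1. Observed 0.
Test 1: faults giving observed 0 are {M0 stuck-at-0, M6 stuck-at-0}.
Test 2 (a=0, b=1, c=1, d=1): fault-free M0=1, M1=1, M2=0, M3=0, M4=0, M5=1, M6=1 → 1; observed 1. Eliminates M6 stuck-at-0.
Only M0 stuck-at-0 is consistent with every test.

M0 stuck-at-0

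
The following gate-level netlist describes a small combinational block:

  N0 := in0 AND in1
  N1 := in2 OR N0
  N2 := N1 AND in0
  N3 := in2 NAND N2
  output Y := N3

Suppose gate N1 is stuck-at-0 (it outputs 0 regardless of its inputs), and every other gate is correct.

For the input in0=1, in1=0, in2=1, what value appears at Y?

1

Propagate with N1 forced: N0=0, N1=0 [stuck-at-0], N2=0, N3=1.
So Y = 1. (Without the fault it would be 0.)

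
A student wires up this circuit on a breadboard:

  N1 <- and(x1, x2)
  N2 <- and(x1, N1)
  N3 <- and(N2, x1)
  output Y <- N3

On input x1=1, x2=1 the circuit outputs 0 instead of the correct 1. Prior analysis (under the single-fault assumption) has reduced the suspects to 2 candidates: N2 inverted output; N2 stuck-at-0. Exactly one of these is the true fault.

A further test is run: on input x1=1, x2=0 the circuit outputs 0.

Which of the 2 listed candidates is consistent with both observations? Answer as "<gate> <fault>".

N2 stuck-at-0

Evaluate each candidate on input x1=1, x2=0:
  N2 inverted output: N1=0, N2=1 [inverted output], N3=1 → 1 — eliminated
  N2 stuck-at-0: N1=0, N2=0 [stuck-at-0], N3=0 → 0 — matches
Only N2 stuck-at-0 reproduces the observed 0.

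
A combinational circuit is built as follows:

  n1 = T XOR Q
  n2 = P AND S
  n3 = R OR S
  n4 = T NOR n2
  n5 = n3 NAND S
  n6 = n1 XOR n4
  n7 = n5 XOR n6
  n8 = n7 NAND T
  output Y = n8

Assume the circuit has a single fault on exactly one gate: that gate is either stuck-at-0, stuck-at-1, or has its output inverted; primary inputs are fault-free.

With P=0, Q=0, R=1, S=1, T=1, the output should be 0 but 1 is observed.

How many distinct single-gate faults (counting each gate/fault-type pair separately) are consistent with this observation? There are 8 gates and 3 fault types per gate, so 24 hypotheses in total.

Fault-free: n1=1, n2=0, n3=1, n4=0, n5=0, n6=1, n7=1, n8=0 → 0. Observed 1.
  n1: stuck-at-0, inverted output ✓; others ✗
  n2: none of the 3 fault types match ✗
  n3: stuck-at-0, inverted output ✓; others ✗
  n4: stuck-at-1, inverted output ✓; others ✗
  n5: stuck-at-1, inverted output ✓; others ✗
  n6: stuck-at-0, inverted output ✓; others ✗
  n7: stuck-at-0, inverted output ✓; others ✗
  n8: stuck-at-1, inverted output ✓; others ✗
Consistent faults: {n1 stuck-at-0, n1 inverted output, n3 stuck-at-0, n3 inverted output, n4 stuck-at-1, n4 inverted output, n5 stuck-at-1, n5 inverted output, n6 stuck-at-0, n6 inverted output, n7 stuck-at-0, n7 inverted output, n8 stuck-at-1, n8 inverted output} — 14 in all.

14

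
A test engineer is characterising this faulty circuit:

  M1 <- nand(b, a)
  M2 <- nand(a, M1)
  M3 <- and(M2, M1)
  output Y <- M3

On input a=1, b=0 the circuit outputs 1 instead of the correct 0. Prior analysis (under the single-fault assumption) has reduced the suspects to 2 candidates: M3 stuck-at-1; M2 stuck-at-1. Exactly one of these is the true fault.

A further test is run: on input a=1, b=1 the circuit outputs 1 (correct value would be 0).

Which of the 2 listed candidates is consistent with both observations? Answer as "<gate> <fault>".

Evaluate each candidate on input a=1, b=1:
  M3 stuck-at-1: M1=0, M2=1, M3=1 [stuck-at-1] → 1 — matches
  M2 stuck-at-1: M1=0, M2=1 [stuck-at-1], M3=0 → 0 — eliminated
Only M3 stuck-at-1 reproduces the observed 1.

M3 stuck-at-1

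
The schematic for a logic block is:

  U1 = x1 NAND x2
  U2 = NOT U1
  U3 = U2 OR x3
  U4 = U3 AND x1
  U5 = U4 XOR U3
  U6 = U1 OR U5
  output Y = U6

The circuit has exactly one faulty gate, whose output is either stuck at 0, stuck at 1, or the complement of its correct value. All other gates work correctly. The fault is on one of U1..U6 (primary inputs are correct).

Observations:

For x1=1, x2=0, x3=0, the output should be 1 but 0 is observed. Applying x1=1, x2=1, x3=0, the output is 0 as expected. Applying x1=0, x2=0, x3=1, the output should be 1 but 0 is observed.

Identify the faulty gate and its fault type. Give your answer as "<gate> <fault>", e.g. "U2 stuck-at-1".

U6 stuck-at-0

Fault-free values for test 1 (x1=1, x2=0, x3=0): U1=1, U2=0, U3=0, U4=0, U5=0, U6=1, giving Y=1. Observed 0.
Test 1: faults giving observed 0 are {U1 stuck-at-0, U1 inverted output, U6 stuck-at-0, U6 inverted output}.
Test 2 (x1=1, x2=1, x3=0): fault-free U1=0, U2=1, U3=1, U4=1, U5=0, U6=0 → 0; observed 0. Eliminates U1 inverted output, U6 inverted output.
Test 3 (x1=0, x2=0, x3=1): fault-free U1=1, U2=0, U3=1, U4=0, U5=1, U6=1 → 1; observed 0. Eliminates U1 stuck-at-0.
Only U6 stuck-at-0 is consistent with every test.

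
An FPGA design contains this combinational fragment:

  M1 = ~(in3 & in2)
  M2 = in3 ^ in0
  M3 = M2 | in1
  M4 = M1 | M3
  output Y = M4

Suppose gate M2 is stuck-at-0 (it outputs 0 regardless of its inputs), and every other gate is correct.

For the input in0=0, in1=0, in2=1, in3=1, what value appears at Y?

0

Propagate with M2 forced: M1=0, M2=0 [stuck-at-0], M3=0, M4=0.
So Y = 0. (Without the fault it would be 1.)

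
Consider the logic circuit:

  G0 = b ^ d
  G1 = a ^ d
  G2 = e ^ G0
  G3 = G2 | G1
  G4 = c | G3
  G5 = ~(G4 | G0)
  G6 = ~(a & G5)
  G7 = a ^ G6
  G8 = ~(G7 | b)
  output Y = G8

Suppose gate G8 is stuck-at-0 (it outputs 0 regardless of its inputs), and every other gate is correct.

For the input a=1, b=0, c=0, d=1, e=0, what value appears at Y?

0

Propagate with G8 forced: G0=1, G1=0, G2=1, G3=1, G4=1, G5=0, G6=1, G7=0, G8=0 [stuck-at-0].
So Y = 0. (Without the fault it would be 1.)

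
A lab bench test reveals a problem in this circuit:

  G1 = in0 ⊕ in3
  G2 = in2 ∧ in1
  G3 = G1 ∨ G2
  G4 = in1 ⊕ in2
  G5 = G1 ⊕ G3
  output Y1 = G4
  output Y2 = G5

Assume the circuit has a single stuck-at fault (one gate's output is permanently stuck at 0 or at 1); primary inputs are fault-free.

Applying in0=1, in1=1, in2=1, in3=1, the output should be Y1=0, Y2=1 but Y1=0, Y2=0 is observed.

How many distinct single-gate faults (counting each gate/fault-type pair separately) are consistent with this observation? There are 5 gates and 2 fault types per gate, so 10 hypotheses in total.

4

Fault-free: G1=0, G2=1, G3=1, G4=0, G5=1 → Y1=0, Y2=1. Observed Y1=0, Y2=0.
  G1 stuck-at-0: output Y1=0, Y2=1 ✗
  G1 stuck-at-1: output Y1=0, Y2=0 ✓
  G2 stuck-at-0: output Y1=0, Y2=0 ✓
  G2 stuck-at-1: output Y1=0, Y2=1 ✗
  G3 stuck-at-0: output Y1=0, Y2=0 ✓
  G3 stuck-at-1: output Y1=0, Y2=1 ✗
  G4 stuck-at-0: output Y1=0, Y2=1 ✗
  G4 stuck-at-1: output Y1=1, Y2=1 ✗
  G5 stuck-at-0: output Y1=0, Y2=0 ✓
  G5 stuck-at-1: output Y1=0, Y2=1 ✗
Consistent faults: {G1 stuck-at-1, G2 stuck-at-0, G3 stuck-at-0, G5 stuck-at-0} — 4 in all.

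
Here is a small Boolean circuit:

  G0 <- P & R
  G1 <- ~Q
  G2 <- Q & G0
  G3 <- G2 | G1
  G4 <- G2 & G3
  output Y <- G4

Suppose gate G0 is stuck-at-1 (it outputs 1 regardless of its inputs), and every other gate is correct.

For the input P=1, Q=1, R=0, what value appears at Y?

1

Propagate with G0 forced: G0=1 [stuck-at-1], G1=0, G2=1, G3=1, G4=1.
So Y = 1. (Without the fault it would be 0.)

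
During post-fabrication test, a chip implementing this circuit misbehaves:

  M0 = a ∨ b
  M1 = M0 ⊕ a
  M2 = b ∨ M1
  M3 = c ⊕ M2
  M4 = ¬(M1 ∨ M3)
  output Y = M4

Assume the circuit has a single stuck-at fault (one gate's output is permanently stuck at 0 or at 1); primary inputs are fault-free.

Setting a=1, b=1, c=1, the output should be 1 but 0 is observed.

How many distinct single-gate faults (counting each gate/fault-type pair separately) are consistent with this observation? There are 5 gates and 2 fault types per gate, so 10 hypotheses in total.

5

Fault-free: M0=1, M1=0, M2=1, M3=0, M4=1 → 1. Observed 0.
  M0 stuck-at-0: output 0 ✓
  M0 stuck-at-1: output 1 ✗
  M1 stuck-at-0: output 1 ✗
  M1 stuck-at-1: output 0 ✓
  M2 stuck-at-0: output 0 ✓
  M2 stuck-at-1: output 1 ✗
  M3 stuck-at-0: output 1 ✗
  M3 stuck-at-1: output 0 ✓
  M4 stuck-at-0: output 0 ✓
  M4 stuck-at-1: output 1 ✗
Consistent faults: {M0 stuck-at-0, M1 stuck-at-1, M2 stuck-at-0, M3 stuck-at-1, M4 stuck-at-0} — 5 in all.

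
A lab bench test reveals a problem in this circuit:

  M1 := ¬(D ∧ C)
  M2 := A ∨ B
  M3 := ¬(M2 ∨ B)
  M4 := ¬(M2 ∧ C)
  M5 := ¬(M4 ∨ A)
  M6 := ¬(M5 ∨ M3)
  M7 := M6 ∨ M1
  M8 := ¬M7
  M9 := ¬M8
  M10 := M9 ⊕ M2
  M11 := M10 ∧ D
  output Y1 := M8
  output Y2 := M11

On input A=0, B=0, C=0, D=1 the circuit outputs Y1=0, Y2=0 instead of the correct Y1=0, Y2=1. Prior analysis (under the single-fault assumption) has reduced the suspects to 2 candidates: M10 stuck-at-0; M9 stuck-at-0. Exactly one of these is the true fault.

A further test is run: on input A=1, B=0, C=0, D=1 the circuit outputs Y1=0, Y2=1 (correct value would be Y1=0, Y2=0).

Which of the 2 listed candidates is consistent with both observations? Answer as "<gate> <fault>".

Evaluate each candidate on input A=1, B=0, C=0, D=1:
  M10 stuck-at-0: M1=1, M2=1, M3=0, M4=1, M5=0, M6=1, M7=1, M8=0, M9=1, M10=0 [stuck-at-0], M11=0 → Y1=0, Y2=0 — eliminated
  M9 stuck-at-0: M1=1, M2=1, M3=0, M4=1, M5=0, M6=1, M7=1, M8=0, M9=0 [stuck-at-0], M10=1, M11=1 → Y1=0, Y2=1 — matches
Only M9 stuck-at-0 reproduces the observed Y1=0, Y2=1.

M9 stuck-at-0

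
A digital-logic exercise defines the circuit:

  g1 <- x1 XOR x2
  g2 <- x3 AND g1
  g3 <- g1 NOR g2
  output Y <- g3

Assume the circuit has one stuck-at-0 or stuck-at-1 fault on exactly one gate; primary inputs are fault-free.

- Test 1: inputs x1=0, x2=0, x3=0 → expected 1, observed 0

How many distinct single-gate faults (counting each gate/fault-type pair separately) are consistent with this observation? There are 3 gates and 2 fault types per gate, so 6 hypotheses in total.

Fault-free: g1=0, g2=0, g3=1 → 1. Observed 0.
  g1 stuck-at-0: output 1 ✗
  g1 stuck-at-1: output 0 ✓
  g2 stuck-at-0: output 1 ✗
  g2 stuck-at-1: output 0 ✓
  g3 stuck-at-0: output 0 ✓
  g3 stuck-at-1: output 1 ✗
Consistent faults: {g1 stuck-at-1, g2 stuck-at-1, g3 stuck-at-0} — 3 in all.

3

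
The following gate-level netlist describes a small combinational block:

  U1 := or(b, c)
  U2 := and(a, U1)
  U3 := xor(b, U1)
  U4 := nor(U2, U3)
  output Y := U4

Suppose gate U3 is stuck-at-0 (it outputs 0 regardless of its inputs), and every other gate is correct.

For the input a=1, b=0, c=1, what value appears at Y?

Propagate with U3 forced: U1=1, U2=1, U3=0 [stuck-at-0], U4=0.
So Y = 0. (Same as the fault-free value — the fault is masked on this input.)

0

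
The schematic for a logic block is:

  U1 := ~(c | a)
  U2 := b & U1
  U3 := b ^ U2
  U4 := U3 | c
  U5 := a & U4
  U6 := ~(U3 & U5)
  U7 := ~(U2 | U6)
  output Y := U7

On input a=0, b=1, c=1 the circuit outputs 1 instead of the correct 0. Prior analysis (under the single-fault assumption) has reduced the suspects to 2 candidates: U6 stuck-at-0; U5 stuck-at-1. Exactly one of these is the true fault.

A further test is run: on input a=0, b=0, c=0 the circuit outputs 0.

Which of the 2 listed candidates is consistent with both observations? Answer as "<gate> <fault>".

Evaluate each candidate on input a=0, b=0, c=0:
  U6 stuck-at-0: U1=1, U2=0, U3=0, U4=0, U5=0, U6=0 [stuck-at-0], U7=1 → 1 — eliminated
  U5 stuck-at-1: U1=1, U2=0, U3=0, U4=0, U5=1 [stuck-at-1], U6=1, U7=0 → 0 — matches
Only U5 stuck-at-1 reproduces the observed 0.

U5 stuck-at-1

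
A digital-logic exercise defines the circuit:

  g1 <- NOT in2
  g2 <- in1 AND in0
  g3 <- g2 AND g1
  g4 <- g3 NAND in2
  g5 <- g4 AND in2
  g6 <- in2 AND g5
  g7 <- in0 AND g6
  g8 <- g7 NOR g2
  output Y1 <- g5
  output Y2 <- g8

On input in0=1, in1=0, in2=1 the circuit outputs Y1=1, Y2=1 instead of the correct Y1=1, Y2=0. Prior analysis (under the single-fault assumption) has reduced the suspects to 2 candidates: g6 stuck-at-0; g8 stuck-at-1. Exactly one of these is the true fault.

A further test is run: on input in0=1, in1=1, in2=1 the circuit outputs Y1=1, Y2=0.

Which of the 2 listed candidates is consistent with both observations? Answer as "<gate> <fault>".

Evaluate each candidate on input in0=1, in1=1, in2=1:
  g6 stuck-at-0: g1=0, g2=1, g3=0, g4=1, g5=1, g6=0 [stuck-at-0], g7=0, g8=0 → Y1=1, Y2=0 — matches
  g8 stuck-at-1: g1=0, g2=1, g3=0, g4=1, g5=1, g6=1, g7=1, g8=1 [stuck-at-1] → Y1=1, Y2=1 — eliminated
Only g6 stuck-at-0 reproduces the observed Y1=1, Y2=0.

g6 stuck-at-0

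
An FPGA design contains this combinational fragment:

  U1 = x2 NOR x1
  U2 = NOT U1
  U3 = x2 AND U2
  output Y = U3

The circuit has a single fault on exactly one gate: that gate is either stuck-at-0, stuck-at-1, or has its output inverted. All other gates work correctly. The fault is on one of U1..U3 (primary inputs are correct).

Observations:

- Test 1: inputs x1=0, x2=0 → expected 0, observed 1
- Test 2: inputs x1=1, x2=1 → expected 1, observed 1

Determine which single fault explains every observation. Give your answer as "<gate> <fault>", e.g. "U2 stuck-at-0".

Fault-free values for test 1 (x1=0, x2=0): U1=1, U2=0, U3=0, giving Y=0. Observed 1.
Test 1: faults giving observed 1 are {U3 stuck-at-1, U3 inverted output}.
Test 2 (x1=1, x2=1): fault-free U1=0, U2=1, U3=1 → 1; observed 1. Eliminates U3 inverted output.
Only U3 stuck-at-1 is consistent with every test.

U3 stuck-at-1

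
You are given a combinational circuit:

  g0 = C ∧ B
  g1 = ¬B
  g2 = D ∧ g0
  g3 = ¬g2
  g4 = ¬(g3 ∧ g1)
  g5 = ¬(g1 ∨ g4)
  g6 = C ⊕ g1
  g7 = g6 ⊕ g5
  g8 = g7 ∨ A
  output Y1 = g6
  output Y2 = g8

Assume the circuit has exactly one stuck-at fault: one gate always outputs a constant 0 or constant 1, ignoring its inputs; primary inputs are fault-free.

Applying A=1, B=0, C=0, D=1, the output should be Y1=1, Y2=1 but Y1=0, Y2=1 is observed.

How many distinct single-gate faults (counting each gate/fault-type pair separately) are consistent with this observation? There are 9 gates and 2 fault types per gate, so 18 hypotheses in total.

2

Fault-free: g0=0, g1=1, g2=0, g3=1, g4=0, g5=0, g6=1, g7=1, g8=1 → Y1=1, Y2=1. Observed Y1=0, Y2=1.
  g0: none of the 2 fault types match ✗
  g1: stuck-at-0 ✓; others ✗
  g2: none of the 2 fault types match ✗
  g3: none of the 2 fault types match ✗
  g4: none of the 2 fault types match ✗
  g5: none of the 2 fault types match ✗
  g6: stuck-at-0 ✓; others ✗
  g7: none of the 2 fault types match ✗
  g8: none of the 2 fault types match ✗
Consistent faults: {g1 stuck-at-0, g6 stuck-at-0} — 2 in all.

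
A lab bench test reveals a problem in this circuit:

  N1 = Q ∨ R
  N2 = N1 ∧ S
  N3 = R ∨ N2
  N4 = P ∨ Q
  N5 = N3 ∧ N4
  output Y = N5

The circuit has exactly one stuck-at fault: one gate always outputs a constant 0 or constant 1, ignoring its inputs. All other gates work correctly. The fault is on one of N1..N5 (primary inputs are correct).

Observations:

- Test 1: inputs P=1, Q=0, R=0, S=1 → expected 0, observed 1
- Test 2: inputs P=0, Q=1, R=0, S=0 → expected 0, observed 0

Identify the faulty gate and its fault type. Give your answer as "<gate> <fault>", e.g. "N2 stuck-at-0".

N1 stuck-at-1

Fault-free values for test 1 (P=1, Q=0, R=0, S=1): N1=0, N2=0, N3=0, N4=1, N5=0, giving Y=0. Observed 1.
Test 1: faults giving observed 1 are {N1 stuck-at-1, N2 stuck-at-1, N3 stuck-at-1, N5 stuck-at-1}.
Test 2 (P=0, Q=1, R=0, S=0): fault-free N1=1, N2=0, N3=0, N4=1, N5=0 → 0; observed 0. Eliminates N2 stuck-at-1, N3 stuck-at-1, N5 stuck-at-1.
Only N1 stuck-at-1 is consistent with every test.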